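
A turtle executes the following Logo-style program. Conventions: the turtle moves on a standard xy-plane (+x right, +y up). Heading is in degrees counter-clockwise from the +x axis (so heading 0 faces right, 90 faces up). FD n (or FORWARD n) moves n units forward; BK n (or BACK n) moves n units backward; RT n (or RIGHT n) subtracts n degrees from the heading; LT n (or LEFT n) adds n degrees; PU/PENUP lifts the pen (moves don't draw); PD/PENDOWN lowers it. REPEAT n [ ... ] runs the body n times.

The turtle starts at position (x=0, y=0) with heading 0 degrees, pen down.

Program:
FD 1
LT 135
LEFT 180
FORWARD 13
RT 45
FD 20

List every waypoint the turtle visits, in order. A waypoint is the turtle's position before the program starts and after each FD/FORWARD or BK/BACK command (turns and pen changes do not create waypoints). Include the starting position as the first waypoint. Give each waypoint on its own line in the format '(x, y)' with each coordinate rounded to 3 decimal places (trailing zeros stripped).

Executing turtle program step by step:
Start: pos=(0,0), heading=0, pen down
FD 1: (0,0) -> (1,0) [heading=0, draw]
LT 135: heading 0 -> 135
LT 180: heading 135 -> 315
FD 13: (1,0) -> (10.192,-9.192) [heading=315, draw]
RT 45: heading 315 -> 270
FD 20: (10.192,-9.192) -> (10.192,-29.192) [heading=270, draw]
Final: pos=(10.192,-29.192), heading=270, 3 segment(s) drawn
Waypoints (4 total):
(0, 0)
(1, 0)
(10.192, -9.192)
(10.192, -29.192)

Answer: (0, 0)
(1, 0)
(10.192, -9.192)
(10.192, -29.192)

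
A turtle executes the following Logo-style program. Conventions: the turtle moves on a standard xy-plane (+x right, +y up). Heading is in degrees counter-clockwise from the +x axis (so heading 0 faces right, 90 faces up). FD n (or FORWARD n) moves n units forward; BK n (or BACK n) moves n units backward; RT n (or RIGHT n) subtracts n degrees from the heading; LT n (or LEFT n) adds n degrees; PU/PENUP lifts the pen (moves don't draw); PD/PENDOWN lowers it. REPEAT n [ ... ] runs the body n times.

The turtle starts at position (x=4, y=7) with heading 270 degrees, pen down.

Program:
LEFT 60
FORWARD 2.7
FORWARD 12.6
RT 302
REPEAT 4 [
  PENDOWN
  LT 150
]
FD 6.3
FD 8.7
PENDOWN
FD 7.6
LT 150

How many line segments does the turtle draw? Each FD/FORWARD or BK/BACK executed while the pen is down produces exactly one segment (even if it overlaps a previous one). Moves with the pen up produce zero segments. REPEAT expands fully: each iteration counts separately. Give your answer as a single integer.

Answer: 5

Derivation:
Executing turtle program step by step:
Start: pos=(4,7), heading=270, pen down
LT 60: heading 270 -> 330
FD 2.7: (4,7) -> (6.338,5.65) [heading=330, draw]
FD 12.6: (6.338,5.65) -> (17.25,-0.65) [heading=330, draw]
RT 302: heading 330 -> 28
REPEAT 4 [
  -- iteration 1/4 --
  PD: pen down
  LT 150: heading 28 -> 178
  -- iteration 2/4 --
  PD: pen down
  LT 150: heading 178 -> 328
  -- iteration 3/4 --
  PD: pen down
  LT 150: heading 328 -> 118
  -- iteration 4/4 --
  PD: pen down
  LT 150: heading 118 -> 268
]
FD 6.3: (17.25,-0.65) -> (17.03,-6.946) [heading=268, draw]
FD 8.7: (17.03,-6.946) -> (16.727,-15.641) [heading=268, draw]
PD: pen down
FD 7.6: (16.727,-15.641) -> (16.461,-23.236) [heading=268, draw]
LT 150: heading 268 -> 58
Final: pos=(16.461,-23.236), heading=58, 5 segment(s) drawn
Segments drawn: 5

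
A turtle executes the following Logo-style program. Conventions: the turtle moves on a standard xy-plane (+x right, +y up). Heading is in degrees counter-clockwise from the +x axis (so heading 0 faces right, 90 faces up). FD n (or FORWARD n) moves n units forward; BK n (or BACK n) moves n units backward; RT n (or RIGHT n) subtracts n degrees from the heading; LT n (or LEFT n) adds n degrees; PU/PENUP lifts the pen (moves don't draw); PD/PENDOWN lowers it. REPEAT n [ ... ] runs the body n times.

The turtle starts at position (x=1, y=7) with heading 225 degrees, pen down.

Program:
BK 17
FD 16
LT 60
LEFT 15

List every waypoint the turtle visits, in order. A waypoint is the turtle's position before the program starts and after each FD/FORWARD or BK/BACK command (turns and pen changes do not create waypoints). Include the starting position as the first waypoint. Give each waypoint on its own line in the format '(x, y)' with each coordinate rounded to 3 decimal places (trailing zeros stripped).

Executing turtle program step by step:
Start: pos=(1,7), heading=225, pen down
BK 17: (1,7) -> (13.021,19.021) [heading=225, draw]
FD 16: (13.021,19.021) -> (1.707,7.707) [heading=225, draw]
LT 60: heading 225 -> 285
LT 15: heading 285 -> 300
Final: pos=(1.707,7.707), heading=300, 2 segment(s) drawn
Waypoints (3 total):
(1, 7)
(13.021, 19.021)
(1.707, 7.707)

Answer: (1, 7)
(13.021, 19.021)
(1.707, 7.707)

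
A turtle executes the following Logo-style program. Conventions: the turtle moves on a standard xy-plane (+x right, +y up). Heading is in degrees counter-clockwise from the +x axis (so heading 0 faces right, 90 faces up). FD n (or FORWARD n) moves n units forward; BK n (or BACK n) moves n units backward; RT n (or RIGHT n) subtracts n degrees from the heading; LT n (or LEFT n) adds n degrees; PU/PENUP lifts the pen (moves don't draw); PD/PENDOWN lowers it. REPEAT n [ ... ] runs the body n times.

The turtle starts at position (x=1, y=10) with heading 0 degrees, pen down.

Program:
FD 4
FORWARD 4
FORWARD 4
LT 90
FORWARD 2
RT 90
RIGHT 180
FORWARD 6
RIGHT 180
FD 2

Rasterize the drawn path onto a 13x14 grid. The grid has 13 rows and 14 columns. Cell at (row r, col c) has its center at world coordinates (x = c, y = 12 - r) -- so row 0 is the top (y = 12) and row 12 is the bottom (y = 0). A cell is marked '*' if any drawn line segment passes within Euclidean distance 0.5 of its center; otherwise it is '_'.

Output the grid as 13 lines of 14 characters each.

Segment 0: (1,10) -> (5,10)
Segment 1: (5,10) -> (9,10)
Segment 2: (9,10) -> (13,10)
Segment 3: (13,10) -> (13,12)
Segment 4: (13,12) -> (7,12)
Segment 5: (7,12) -> (9,12)

Answer: _______*******
_____________*
_*************
______________
______________
______________
______________
______________
______________
______________
______________
______________
______________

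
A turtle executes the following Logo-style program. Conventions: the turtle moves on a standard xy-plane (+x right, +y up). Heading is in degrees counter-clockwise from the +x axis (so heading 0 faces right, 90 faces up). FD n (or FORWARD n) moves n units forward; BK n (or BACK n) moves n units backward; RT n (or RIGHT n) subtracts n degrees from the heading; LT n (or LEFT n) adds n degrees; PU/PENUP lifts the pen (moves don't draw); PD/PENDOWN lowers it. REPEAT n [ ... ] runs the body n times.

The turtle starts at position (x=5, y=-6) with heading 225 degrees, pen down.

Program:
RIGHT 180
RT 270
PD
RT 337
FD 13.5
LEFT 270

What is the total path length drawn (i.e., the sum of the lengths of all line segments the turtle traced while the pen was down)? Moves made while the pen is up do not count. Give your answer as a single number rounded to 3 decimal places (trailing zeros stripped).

Answer: 13.5

Derivation:
Executing turtle program step by step:
Start: pos=(5,-6), heading=225, pen down
RT 180: heading 225 -> 45
RT 270: heading 45 -> 135
PD: pen down
RT 337: heading 135 -> 158
FD 13.5: (5,-6) -> (-7.517,-0.943) [heading=158, draw]
LT 270: heading 158 -> 68
Final: pos=(-7.517,-0.943), heading=68, 1 segment(s) drawn

Segment lengths:
  seg 1: (5,-6) -> (-7.517,-0.943), length = 13.5
Total = 13.5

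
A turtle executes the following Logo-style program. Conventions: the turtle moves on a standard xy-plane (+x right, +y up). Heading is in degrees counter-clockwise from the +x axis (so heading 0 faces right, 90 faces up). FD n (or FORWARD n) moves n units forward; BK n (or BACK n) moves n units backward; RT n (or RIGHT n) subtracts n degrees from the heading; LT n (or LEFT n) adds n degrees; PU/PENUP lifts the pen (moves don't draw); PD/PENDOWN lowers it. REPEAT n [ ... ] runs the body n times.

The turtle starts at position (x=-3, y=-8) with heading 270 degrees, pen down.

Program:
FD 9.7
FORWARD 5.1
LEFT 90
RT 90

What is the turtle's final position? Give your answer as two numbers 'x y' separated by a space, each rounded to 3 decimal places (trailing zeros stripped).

Answer: -3 -22.8

Derivation:
Executing turtle program step by step:
Start: pos=(-3,-8), heading=270, pen down
FD 9.7: (-3,-8) -> (-3,-17.7) [heading=270, draw]
FD 5.1: (-3,-17.7) -> (-3,-22.8) [heading=270, draw]
LT 90: heading 270 -> 0
RT 90: heading 0 -> 270
Final: pos=(-3,-22.8), heading=270, 2 segment(s) drawn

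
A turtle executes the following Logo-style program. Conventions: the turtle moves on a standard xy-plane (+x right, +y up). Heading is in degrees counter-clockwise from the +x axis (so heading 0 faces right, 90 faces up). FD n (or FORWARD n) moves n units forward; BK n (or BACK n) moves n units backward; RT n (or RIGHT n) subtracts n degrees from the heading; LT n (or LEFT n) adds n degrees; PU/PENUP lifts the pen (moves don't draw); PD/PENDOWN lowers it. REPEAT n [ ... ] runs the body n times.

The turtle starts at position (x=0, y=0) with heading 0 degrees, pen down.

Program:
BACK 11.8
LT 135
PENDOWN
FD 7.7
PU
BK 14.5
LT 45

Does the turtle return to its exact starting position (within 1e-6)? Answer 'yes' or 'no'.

Answer: no

Derivation:
Executing turtle program step by step:
Start: pos=(0,0), heading=0, pen down
BK 11.8: (0,0) -> (-11.8,0) [heading=0, draw]
LT 135: heading 0 -> 135
PD: pen down
FD 7.7: (-11.8,0) -> (-17.245,5.445) [heading=135, draw]
PU: pen up
BK 14.5: (-17.245,5.445) -> (-6.992,-4.808) [heading=135, move]
LT 45: heading 135 -> 180
Final: pos=(-6.992,-4.808), heading=180, 2 segment(s) drawn

Start position: (0, 0)
Final position: (-6.992, -4.808)
Distance = 8.485; >= 1e-6 -> NOT closed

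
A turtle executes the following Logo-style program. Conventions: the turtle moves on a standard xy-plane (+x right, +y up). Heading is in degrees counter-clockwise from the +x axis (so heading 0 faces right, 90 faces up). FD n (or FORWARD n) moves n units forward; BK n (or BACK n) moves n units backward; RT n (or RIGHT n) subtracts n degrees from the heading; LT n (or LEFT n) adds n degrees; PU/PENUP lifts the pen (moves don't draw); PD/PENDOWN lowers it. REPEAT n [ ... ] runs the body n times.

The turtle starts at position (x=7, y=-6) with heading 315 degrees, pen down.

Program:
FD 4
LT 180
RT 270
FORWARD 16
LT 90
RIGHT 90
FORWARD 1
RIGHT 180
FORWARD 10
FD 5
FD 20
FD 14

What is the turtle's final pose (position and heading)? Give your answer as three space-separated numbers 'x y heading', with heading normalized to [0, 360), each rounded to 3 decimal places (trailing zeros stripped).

Executing turtle program step by step:
Start: pos=(7,-6), heading=315, pen down
FD 4: (7,-6) -> (9.828,-8.828) [heading=315, draw]
LT 180: heading 315 -> 135
RT 270: heading 135 -> 225
FD 16: (9.828,-8.828) -> (-1.485,-20.142) [heading=225, draw]
LT 90: heading 225 -> 315
RT 90: heading 315 -> 225
FD 1: (-1.485,-20.142) -> (-2.192,-20.849) [heading=225, draw]
RT 180: heading 225 -> 45
FD 10: (-2.192,-20.849) -> (4.879,-13.778) [heading=45, draw]
FD 5: (4.879,-13.778) -> (8.414,-10.243) [heading=45, draw]
FD 20: (8.414,-10.243) -> (22.556,3.899) [heading=45, draw]
FD 14: (22.556,3.899) -> (32.456,13.799) [heading=45, draw]
Final: pos=(32.456,13.799), heading=45, 7 segment(s) drawn

Answer: 32.456 13.799 45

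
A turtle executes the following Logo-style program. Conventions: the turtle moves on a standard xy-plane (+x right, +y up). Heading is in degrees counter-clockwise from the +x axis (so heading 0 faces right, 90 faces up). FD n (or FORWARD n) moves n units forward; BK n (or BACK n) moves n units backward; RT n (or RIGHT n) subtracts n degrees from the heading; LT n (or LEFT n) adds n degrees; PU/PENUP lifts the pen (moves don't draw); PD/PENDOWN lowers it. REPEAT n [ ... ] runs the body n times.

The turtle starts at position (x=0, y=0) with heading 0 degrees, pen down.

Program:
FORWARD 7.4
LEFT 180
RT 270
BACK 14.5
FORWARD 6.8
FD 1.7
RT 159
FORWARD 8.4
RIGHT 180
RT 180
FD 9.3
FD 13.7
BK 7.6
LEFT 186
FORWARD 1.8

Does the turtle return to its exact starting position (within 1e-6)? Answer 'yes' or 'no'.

Answer: no

Derivation:
Executing turtle program step by step:
Start: pos=(0,0), heading=0, pen down
FD 7.4: (0,0) -> (7.4,0) [heading=0, draw]
LT 180: heading 0 -> 180
RT 270: heading 180 -> 270
BK 14.5: (7.4,0) -> (7.4,14.5) [heading=270, draw]
FD 6.8: (7.4,14.5) -> (7.4,7.7) [heading=270, draw]
FD 1.7: (7.4,7.7) -> (7.4,6) [heading=270, draw]
RT 159: heading 270 -> 111
FD 8.4: (7.4,6) -> (4.39,13.842) [heading=111, draw]
RT 180: heading 111 -> 291
RT 180: heading 291 -> 111
FD 9.3: (4.39,13.842) -> (1.057,22.524) [heading=111, draw]
FD 13.7: (1.057,22.524) -> (-3.853,35.314) [heading=111, draw]
BK 7.6: (-3.853,35.314) -> (-1.129,28.219) [heading=111, draw]
LT 186: heading 111 -> 297
FD 1.8: (-1.129,28.219) -> (-0.312,26.615) [heading=297, draw]
Final: pos=(-0.312,26.615), heading=297, 9 segment(s) drawn

Start position: (0, 0)
Final position: (-0.312, 26.615)
Distance = 26.617; >= 1e-6 -> NOT closed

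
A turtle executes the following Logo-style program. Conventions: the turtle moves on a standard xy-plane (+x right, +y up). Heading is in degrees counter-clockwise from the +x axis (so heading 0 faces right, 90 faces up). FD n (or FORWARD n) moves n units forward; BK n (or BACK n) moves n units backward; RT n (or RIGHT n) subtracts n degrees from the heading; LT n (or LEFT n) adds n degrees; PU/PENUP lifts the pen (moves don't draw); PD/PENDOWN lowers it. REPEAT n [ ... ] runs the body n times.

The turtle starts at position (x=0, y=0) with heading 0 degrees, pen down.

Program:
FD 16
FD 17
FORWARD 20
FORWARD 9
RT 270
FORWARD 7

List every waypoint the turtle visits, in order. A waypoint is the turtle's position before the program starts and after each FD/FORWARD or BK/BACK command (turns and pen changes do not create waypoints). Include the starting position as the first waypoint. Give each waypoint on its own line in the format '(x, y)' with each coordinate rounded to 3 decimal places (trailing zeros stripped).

Answer: (0, 0)
(16, 0)
(33, 0)
(53, 0)
(62, 0)
(62, 7)

Derivation:
Executing turtle program step by step:
Start: pos=(0,0), heading=0, pen down
FD 16: (0,0) -> (16,0) [heading=0, draw]
FD 17: (16,0) -> (33,0) [heading=0, draw]
FD 20: (33,0) -> (53,0) [heading=0, draw]
FD 9: (53,0) -> (62,0) [heading=0, draw]
RT 270: heading 0 -> 90
FD 7: (62,0) -> (62,7) [heading=90, draw]
Final: pos=(62,7), heading=90, 5 segment(s) drawn
Waypoints (6 total):
(0, 0)
(16, 0)
(33, 0)
(53, 0)
(62, 0)
(62, 7)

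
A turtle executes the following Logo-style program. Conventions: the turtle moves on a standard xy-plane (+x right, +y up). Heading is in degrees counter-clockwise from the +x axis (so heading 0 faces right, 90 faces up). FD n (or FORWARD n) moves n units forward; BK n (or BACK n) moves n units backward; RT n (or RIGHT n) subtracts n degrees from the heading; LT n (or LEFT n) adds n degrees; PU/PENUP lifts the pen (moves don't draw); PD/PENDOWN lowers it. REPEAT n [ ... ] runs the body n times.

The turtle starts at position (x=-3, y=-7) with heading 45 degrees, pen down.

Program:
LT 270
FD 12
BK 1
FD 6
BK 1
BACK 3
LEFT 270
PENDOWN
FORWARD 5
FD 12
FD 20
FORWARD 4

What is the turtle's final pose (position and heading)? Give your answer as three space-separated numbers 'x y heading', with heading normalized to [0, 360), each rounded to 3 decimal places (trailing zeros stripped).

Executing turtle program step by step:
Start: pos=(-3,-7), heading=45, pen down
LT 270: heading 45 -> 315
FD 12: (-3,-7) -> (5.485,-15.485) [heading=315, draw]
BK 1: (5.485,-15.485) -> (4.778,-14.778) [heading=315, draw]
FD 6: (4.778,-14.778) -> (9.021,-19.021) [heading=315, draw]
BK 1: (9.021,-19.021) -> (8.314,-18.314) [heading=315, draw]
BK 3: (8.314,-18.314) -> (6.192,-16.192) [heading=315, draw]
LT 270: heading 315 -> 225
PD: pen down
FD 5: (6.192,-16.192) -> (2.657,-19.728) [heading=225, draw]
FD 12: (2.657,-19.728) -> (-5.828,-28.213) [heading=225, draw]
FD 20: (-5.828,-28.213) -> (-19.971,-42.355) [heading=225, draw]
FD 4: (-19.971,-42.355) -> (-22.799,-45.184) [heading=225, draw]
Final: pos=(-22.799,-45.184), heading=225, 9 segment(s) drawn

Answer: -22.799 -45.184 225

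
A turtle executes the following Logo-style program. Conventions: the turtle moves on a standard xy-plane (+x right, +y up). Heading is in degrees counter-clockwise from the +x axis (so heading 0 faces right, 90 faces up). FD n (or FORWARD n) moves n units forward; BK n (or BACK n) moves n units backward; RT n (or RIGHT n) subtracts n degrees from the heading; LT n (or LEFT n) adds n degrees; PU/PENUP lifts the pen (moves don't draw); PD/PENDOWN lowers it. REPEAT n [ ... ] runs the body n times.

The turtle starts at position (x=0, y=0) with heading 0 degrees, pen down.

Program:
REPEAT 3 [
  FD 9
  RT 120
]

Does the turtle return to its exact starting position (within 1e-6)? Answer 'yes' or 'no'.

Answer: yes

Derivation:
Executing turtle program step by step:
Start: pos=(0,0), heading=0, pen down
REPEAT 3 [
  -- iteration 1/3 --
  FD 9: (0,0) -> (9,0) [heading=0, draw]
  RT 120: heading 0 -> 240
  -- iteration 2/3 --
  FD 9: (9,0) -> (4.5,-7.794) [heading=240, draw]
  RT 120: heading 240 -> 120
  -- iteration 3/3 --
  FD 9: (4.5,-7.794) -> (0,0) [heading=120, draw]
  RT 120: heading 120 -> 0
]
Final: pos=(0,0), heading=0, 3 segment(s) drawn

Start position: (0, 0)
Final position: (0, 0)
Distance = 0; < 1e-6 -> CLOSED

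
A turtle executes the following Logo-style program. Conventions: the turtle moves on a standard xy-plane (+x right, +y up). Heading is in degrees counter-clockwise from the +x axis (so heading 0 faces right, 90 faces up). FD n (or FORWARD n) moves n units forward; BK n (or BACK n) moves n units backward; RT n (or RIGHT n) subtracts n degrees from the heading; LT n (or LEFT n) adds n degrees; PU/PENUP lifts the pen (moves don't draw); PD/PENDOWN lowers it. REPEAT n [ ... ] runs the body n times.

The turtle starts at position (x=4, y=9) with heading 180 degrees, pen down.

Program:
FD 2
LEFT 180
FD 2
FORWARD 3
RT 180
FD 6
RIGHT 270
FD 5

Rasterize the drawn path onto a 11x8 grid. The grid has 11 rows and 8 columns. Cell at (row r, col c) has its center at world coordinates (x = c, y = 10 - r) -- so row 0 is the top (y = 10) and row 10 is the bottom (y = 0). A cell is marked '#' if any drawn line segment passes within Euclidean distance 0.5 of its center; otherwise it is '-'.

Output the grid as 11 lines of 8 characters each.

Segment 0: (4,9) -> (2,9)
Segment 1: (2,9) -> (4,9)
Segment 2: (4,9) -> (7,9)
Segment 3: (7,9) -> (1,9)
Segment 4: (1,9) -> (1,4)

Answer: --------
-#######
-#------
-#------
-#------
-#------
-#------
--------
--------
--------
--------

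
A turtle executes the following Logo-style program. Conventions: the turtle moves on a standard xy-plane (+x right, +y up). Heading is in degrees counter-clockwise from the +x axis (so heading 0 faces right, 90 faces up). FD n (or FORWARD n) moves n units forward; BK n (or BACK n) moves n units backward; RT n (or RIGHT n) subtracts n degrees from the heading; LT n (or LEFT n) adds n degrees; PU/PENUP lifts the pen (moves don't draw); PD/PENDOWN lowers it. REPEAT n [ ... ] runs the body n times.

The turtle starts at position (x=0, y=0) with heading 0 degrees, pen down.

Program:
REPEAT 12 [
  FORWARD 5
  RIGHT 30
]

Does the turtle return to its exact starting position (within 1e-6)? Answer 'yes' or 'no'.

Answer: yes

Derivation:
Executing turtle program step by step:
Start: pos=(0,0), heading=0, pen down
REPEAT 12 [
  -- iteration 1/12 --
  FD 5: (0,0) -> (5,0) [heading=0, draw]
  RT 30: heading 0 -> 330
  -- iteration 2/12 --
  FD 5: (5,0) -> (9.33,-2.5) [heading=330, draw]
  RT 30: heading 330 -> 300
  -- iteration 3/12 --
  FD 5: (9.33,-2.5) -> (11.83,-6.83) [heading=300, draw]
  RT 30: heading 300 -> 270
  -- iteration 4/12 --
  FD 5: (11.83,-6.83) -> (11.83,-11.83) [heading=270, draw]
  RT 30: heading 270 -> 240
  -- iteration 5/12 --
  FD 5: (11.83,-11.83) -> (9.33,-16.16) [heading=240, draw]
  RT 30: heading 240 -> 210
  -- iteration 6/12 --
  FD 5: (9.33,-16.16) -> (5,-18.66) [heading=210, draw]
  RT 30: heading 210 -> 180
  -- iteration 7/12 --
  FD 5: (5,-18.66) -> (0,-18.66) [heading=180, draw]
  RT 30: heading 180 -> 150
  -- iteration 8/12 --
  FD 5: (0,-18.66) -> (-4.33,-16.16) [heading=150, draw]
  RT 30: heading 150 -> 120
  -- iteration 9/12 --
  FD 5: (-4.33,-16.16) -> (-6.83,-11.83) [heading=120, draw]
  RT 30: heading 120 -> 90
  -- iteration 10/12 --
  FD 5: (-6.83,-11.83) -> (-6.83,-6.83) [heading=90, draw]
  RT 30: heading 90 -> 60
  -- iteration 11/12 --
  FD 5: (-6.83,-6.83) -> (-4.33,-2.5) [heading=60, draw]
  RT 30: heading 60 -> 30
  -- iteration 12/12 --
  FD 5: (-4.33,-2.5) -> (0,0) [heading=30, draw]
  RT 30: heading 30 -> 0
]
Final: pos=(0,0), heading=0, 12 segment(s) drawn

Start position: (0, 0)
Final position: (0, 0)
Distance = 0; < 1e-6 -> CLOSED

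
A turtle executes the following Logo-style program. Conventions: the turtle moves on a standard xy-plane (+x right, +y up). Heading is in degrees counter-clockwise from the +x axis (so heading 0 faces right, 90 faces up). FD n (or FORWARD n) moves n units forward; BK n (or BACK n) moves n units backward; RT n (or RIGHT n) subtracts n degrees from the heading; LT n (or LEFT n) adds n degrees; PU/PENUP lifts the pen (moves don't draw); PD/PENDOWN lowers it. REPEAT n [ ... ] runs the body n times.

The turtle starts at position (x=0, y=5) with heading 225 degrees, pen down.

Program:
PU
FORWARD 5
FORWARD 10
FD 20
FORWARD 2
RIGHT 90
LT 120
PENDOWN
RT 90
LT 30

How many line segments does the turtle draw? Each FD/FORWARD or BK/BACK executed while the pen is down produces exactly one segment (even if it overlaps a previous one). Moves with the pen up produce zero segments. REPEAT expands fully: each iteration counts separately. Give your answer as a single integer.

Executing turtle program step by step:
Start: pos=(0,5), heading=225, pen down
PU: pen up
FD 5: (0,5) -> (-3.536,1.464) [heading=225, move]
FD 10: (-3.536,1.464) -> (-10.607,-5.607) [heading=225, move]
FD 20: (-10.607,-5.607) -> (-24.749,-19.749) [heading=225, move]
FD 2: (-24.749,-19.749) -> (-26.163,-21.163) [heading=225, move]
RT 90: heading 225 -> 135
LT 120: heading 135 -> 255
PD: pen down
RT 90: heading 255 -> 165
LT 30: heading 165 -> 195
Final: pos=(-26.163,-21.163), heading=195, 0 segment(s) drawn
Segments drawn: 0

Answer: 0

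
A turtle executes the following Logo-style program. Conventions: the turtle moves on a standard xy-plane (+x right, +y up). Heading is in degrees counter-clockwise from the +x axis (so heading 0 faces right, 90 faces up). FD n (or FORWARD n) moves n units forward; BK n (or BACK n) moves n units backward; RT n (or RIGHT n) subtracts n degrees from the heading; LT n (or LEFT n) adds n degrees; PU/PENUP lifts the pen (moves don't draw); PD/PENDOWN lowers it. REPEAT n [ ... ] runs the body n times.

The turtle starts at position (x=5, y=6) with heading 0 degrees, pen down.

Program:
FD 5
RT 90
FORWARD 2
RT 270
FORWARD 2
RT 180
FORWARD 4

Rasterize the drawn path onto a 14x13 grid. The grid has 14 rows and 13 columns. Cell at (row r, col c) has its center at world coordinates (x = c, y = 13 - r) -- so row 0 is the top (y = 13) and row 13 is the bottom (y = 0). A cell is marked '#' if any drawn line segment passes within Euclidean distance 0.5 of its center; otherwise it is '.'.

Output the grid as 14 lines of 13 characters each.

Segment 0: (5,6) -> (10,6)
Segment 1: (10,6) -> (10,4)
Segment 2: (10,4) -> (12,4)
Segment 3: (12,4) -> (8,4)

Answer: .............
.............
.............
.............
.............
.............
.............
.....######..
..........#..
........#####
.............
.............
.............
.............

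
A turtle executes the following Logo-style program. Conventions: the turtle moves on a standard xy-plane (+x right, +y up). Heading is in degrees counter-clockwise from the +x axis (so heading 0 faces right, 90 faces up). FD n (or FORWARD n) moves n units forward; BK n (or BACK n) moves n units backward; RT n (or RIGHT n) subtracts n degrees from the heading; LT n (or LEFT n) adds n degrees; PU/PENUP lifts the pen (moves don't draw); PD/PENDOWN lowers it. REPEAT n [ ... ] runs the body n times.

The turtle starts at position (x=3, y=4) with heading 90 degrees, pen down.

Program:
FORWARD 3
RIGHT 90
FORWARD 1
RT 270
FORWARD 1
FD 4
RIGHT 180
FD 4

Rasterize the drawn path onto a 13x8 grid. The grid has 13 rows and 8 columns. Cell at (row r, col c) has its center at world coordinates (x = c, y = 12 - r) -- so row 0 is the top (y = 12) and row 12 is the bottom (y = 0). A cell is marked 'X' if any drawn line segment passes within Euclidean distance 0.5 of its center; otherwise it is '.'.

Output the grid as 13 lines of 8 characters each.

Segment 0: (3,4) -> (3,7)
Segment 1: (3,7) -> (4,7)
Segment 2: (4,7) -> (4,8)
Segment 3: (4,8) -> (4,12)
Segment 4: (4,12) -> (4,8)

Answer: ....X...
....X...
....X...
....X...
....X...
...XX...
...X....
...X....
...X....
........
........
........
........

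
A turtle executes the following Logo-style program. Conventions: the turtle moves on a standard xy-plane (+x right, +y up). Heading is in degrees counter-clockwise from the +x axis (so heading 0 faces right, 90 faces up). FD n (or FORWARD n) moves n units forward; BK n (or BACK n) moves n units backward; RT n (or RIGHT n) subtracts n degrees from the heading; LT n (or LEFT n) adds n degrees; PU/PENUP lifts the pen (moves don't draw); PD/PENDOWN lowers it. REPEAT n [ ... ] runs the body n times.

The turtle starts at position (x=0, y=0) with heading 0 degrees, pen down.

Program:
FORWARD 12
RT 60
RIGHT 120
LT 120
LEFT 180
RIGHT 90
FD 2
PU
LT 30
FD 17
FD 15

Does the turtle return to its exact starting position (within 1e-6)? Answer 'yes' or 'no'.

Answer: no

Derivation:
Executing turtle program step by step:
Start: pos=(0,0), heading=0, pen down
FD 12: (0,0) -> (12,0) [heading=0, draw]
RT 60: heading 0 -> 300
RT 120: heading 300 -> 180
LT 120: heading 180 -> 300
LT 180: heading 300 -> 120
RT 90: heading 120 -> 30
FD 2: (12,0) -> (13.732,1) [heading=30, draw]
PU: pen up
LT 30: heading 30 -> 60
FD 17: (13.732,1) -> (22.232,15.722) [heading=60, move]
FD 15: (22.232,15.722) -> (29.732,28.713) [heading=60, move]
Final: pos=(29.732,28.713), heading=60, 2 segment(s) drawn

Start position: (0, 0)
Final position: (29.732, 28.713)
Distance = 41.333; >= 1e-6 -> NOT closed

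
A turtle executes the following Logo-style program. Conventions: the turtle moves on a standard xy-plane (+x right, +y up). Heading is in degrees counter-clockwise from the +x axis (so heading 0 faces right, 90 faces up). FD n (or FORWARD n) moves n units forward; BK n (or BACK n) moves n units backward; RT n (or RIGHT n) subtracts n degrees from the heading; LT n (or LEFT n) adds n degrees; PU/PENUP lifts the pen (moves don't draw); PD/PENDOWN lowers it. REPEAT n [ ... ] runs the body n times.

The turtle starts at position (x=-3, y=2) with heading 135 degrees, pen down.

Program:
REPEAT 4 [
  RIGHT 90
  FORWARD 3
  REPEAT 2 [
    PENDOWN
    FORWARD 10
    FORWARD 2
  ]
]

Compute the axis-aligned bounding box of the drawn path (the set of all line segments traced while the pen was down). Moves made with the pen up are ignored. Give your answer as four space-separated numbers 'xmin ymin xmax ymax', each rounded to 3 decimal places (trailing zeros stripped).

Answer: -3 -17.092 35.184 21.092

Derivation:
Executing turtle program step by step:
Start: pos=(-3,2), heading=135, pen down
REPEAT 4 [
  -- iteration 1/4 --
  RT 90: heading 135 -> 45
  FD 3: (-3,2) -> (-0.879,4.121) [heading=45, draw]
  REPEAT 2 [
    -- iteration 1/2 --
    PD: pen down
    FD 10: (-0.879,4.121) -> (6.192,11.192) [heading=45, draw]
    FD 2: (6.192,11.192) -> (7.607,12.607) [heading=45, draw]
    -- iteration 2/2 --
    PD: pen down
    FD 10: (7.607,12.607) -> (14.678,19.678) [heading=45, draw]
    FD 2: (14.678,19.678) -> (16.092,21.092) [heading=45, draw]
  ]
  -- iteration 2/4 --
  RT 90: heading 45 -> 315
  FD 3: (16.092,21.092) -> (18.213,18.971) [heading=315, draw]
  REPEAT 2 [
    -- iteration 1/2 --
    PD: pen down
    FD 10: (18.213,18.971) -> (25.284,11.899) [heading=315, draw]
    FD 2: (25.284,11.899) -> (26.698,10.485) [heading=315, draw]
    -- iteration 2/2 --
    PD: pen down
    FD 10: (26.698,10.485) -> (33.77,3.414) [heading=315, draw]
    FD 2: (33.77,3.414) -> (35.184,2) [heading=315, draw]
  ]
  -- iteration 3/4 --
  RT 90: heading 315 -> 225
  FD 3: (35.184,2) -> (33.062,-0.121) [heading=225, draw]
  REPEAT 2 [
    -- iteration 1/2 --
    PD: pen down
    FD 10: (33.062,-0.121) -> (25.991,-7.192) [heading=225, draw]
    FD 2: (25.991,-7.192) -> (24.577,-8.607) [heading=225, draw]
    -- iteration 2/2 --
    PD: pen down
    FD 10: (24.577,-8.607) -> (17.506,-15.678) [heading=225, draw]
    FD 2: (17.506,-15.678) -> (16.092,-17.092) [heading=225, draw]
  ]
  -- iteration 4/4 --
  RT 90: heading 225 -> 135
  FD 3: (16.092,-17.092) -> (13.971,-14.971) [heading=135, draw]
  REPEAT 2 [
    -- iteration 1/2 --
    PD: pen down
    FD 10: (13.971,-14.971) -> (6.899,-7.899) [heading=135, draw]
    FD 2: (6.899,-7.899) -> (5.485,-6.485) [heading=135, draw]
    -- iteration 2/2 --
    PD: pen down
    FD 10: (5.485,-6.485) -> (-1.586,0.586) [heading=135, draw]
    FD 2: (-1.586,0.586) -> (-3,2) [heading=135, draw]
  ]
]
Final: pos=(-3,2), heading=135, 20 segment(s) drawn

Segment endpoints: x in {-3, -3, -1.586, -0.879, 5.485, 6.192, 6.899, 7.607, 13.971, 14.678, 16.092, 16.092, 17.506, 18.213, 24.577, 25.284, 25.991, 26.698, 33.062, 33.77, 35.184}, y in {-17.092, -15.678, -14.971, -8.607, -7.899, -7.192, -6.485, -0.121, 0.586, 2, 2, 3.414, 4.121, 10.485, 11.192, 11.899, 12.607, 18.971, 19.678, 21.092}
xmin=-3, ymin=-17.092, xmax=35.184, ymax=21.092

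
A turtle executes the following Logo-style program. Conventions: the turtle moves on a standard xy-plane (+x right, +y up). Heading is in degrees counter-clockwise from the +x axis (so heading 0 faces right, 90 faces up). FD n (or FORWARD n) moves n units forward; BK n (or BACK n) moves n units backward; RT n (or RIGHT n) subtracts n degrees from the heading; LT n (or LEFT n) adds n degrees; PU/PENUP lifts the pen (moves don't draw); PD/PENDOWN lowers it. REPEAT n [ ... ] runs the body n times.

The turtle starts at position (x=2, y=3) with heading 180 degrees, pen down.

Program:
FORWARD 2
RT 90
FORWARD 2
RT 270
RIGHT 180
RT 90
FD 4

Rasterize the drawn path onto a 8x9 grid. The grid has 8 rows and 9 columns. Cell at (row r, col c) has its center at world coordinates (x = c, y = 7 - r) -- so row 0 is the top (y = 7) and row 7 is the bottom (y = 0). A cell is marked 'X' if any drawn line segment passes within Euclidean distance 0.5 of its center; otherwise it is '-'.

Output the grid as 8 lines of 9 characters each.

Answer: ---------
---------
X--------
X--------
XXX------
X--------
X--------
---------

Derivation:
Segment 0: (2,3) -> (0,3)
Segment 1: (0,3) -> (0,5)
Segment 2: (0,5) -> (0,1)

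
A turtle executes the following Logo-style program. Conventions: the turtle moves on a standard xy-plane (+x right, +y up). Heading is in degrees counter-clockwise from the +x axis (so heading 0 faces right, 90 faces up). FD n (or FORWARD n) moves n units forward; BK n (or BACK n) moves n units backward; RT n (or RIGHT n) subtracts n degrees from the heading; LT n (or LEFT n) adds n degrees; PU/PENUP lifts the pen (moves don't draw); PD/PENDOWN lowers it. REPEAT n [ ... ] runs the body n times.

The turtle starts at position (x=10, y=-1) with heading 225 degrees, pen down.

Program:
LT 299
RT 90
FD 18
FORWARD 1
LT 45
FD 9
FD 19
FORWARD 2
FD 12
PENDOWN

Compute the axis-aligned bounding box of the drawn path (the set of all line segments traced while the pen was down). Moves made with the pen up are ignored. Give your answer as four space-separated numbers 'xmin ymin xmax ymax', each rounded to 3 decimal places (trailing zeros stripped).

Executing turtle program step by step:
Start: pos=(10,-1), heading=225, pen down
LT 299: heading 225 -> 164
RT 90: heading 164 -> 74
FD 18: (10,-1) -> (14.961,16.303) [heading=74, draw]
FD 1: (14.961,16.303) -> (15.237,17.264) [heading=74, draw]
LT 45: heading 74 -> 119
FD 9: (15.237,17.264) -> (10.874,25.136) [heading=119, draw]
FD 19: (10.874,25.136) -> (1.662,41.753) [heading=119, draw]
FD 2: (1.662,41.753) -> (0.693,43.503) [heading=119, draw]
FD 12: (0.693,43.503) -> (-5.125,53.998) [heading=119, draw]
PD: pen down
Final: pos=(-5.125,53.998), heading=119, 6 segment(s) drawn

Segment endpoints: x in {-5.125, 0.693, 1.662, 10, 10.874, 14.961, 15.237}, y in {-1, 16.303, 17.264, 25.136, 41.753, 43.503, 53.998}
xmin=-5.125, ymin=-1, xmax=15.237, ymax=53.998

Answer: -5.125 -1 15.237 53.998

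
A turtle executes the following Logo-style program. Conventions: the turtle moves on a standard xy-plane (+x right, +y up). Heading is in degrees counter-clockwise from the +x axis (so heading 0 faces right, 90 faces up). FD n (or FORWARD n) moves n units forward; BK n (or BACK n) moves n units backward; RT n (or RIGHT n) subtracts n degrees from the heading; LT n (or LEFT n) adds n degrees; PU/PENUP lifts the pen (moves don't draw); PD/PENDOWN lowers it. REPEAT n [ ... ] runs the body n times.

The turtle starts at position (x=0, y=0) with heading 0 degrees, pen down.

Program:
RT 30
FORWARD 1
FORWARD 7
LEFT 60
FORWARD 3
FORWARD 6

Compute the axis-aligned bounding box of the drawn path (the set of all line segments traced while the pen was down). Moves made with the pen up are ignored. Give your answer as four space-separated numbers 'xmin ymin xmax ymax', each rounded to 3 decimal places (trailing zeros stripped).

Executing turtle program step by step:
Start: pos=(0,0), heading=0, pen down
RT 30: heading 0 -> 330
FD 1: (0,0) -> (0.866,-0.5) [heading=330, draw]
FD 7: (0.866,-0.5) -> (6.928,-4) [heading=330, draw]
LT 60: heading 330 -> 30
FD 3: (6.928,-4) -> (9.526,-2.5) [heading=30, draw]
FD 6: (9.526,-2.5) -> (14.722,0.5) [heading=30, draw]
Final: pos=(14.722,0.5), heading=30, 4 segment(s) drawn

Segment endpoints: x in {0, 0.866, 6.928, 9.526, 14.722}, y in {-4, -2.5, -0.5, 0, 0.5}
xmin=0, ymin=-4, xmax=14.722, ymax=0.5

Answer: 0 -4 14.722 0.5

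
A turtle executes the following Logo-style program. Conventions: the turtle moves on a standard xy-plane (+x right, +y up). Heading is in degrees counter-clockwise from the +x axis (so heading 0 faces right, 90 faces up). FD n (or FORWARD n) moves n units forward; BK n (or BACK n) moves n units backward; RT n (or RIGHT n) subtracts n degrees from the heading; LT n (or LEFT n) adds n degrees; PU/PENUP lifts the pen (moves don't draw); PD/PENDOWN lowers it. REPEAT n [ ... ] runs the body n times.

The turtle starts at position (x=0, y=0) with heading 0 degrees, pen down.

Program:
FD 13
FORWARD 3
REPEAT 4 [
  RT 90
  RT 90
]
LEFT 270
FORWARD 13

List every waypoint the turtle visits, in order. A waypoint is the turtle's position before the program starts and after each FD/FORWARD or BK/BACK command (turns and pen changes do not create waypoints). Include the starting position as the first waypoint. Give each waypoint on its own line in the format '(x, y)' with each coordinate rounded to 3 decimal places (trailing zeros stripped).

Answer: (0, 0)
(13, 0)
(16, 0)
(16, -13)

Derivation:
Executing turtle program step by step:
Start: pos=(0,0), heading=0, pen down
FD 13: (0,0) -> (13,0) [heading=0, draw]
FD 3: (13,0) -> (16,0) [heading=0, draw]
REPEAT 4 [
  -- iteration 1/4 --
  RT 90: heading 0 -> 270
  RT 90: heading 270 -> 180
  -- iteration 2/4 --
  RT 90: heading 180 -> 90
  RT 90: heading 90 -> 0
  -- iteration 3/4 --
  RT 90: heading 0 -> 270
  RT 90: heading 270 -> 180
  -- iteration 4/4 --
  RT 90: heading 180 -> 90
  RT 90: heading 90 -> 0
]
LT 270: heading 0 -> 270
FD 13: (16,0) -> (16,-13) [heading=270, draw]
Final: pos=(16,-13), heading=270, 3 segment(s) drawn
Waypoints (4 total):
(0, 0)
(13, 0)
(16, 0)
(16, -13)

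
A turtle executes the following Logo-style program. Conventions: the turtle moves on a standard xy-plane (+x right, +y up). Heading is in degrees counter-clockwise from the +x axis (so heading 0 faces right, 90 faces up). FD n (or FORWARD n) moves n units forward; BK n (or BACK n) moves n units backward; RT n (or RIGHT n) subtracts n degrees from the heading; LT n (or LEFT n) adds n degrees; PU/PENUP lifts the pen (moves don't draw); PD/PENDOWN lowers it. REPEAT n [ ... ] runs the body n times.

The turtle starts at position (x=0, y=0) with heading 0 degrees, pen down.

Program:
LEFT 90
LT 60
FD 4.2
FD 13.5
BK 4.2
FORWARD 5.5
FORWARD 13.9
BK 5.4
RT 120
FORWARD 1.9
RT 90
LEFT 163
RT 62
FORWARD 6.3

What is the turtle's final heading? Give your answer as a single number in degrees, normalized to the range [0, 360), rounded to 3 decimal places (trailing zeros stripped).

Executing turtle program step by step:
Start: pos=(0,0), heading=0, pen down
LT 90: heading 0 -> 90
LT 60: heading 90 -> 150
FD 4.2: (0,0) -> (-3.637,2.1) [heading=150, draw]
FD 13.5: (-3.637,2.1) -> (-15.329,8.85) [heading=150, draw]
BK 4.2: (-15.329,8.85) -> (-11.691,6.75) [heading=150, draw]
FD 5.5: (-11.691,6.75) -> (-16.454,9.5) [heading=150, draw]
FD 13.9: (-16.454,9.5) -> (-28.492,16.45) [heading=150, draw]
BK 5.4: (-28.492,16.45) -> (-23.816,13.75) [heading=150, draw]
RT 120: heading 150 -> 30
FD 1.9: (-23.816,13.75) -> (-22.17,14.7) [heading=30, draw]
RT 90: heading 30 -> 300
LT 163: heading 300 -> 103
RT 62: heading 103 -> 41
FD 6.3: (-22.17,14.7) -> (-17.416,18.833) [heading=41, draw]
Final: pos=(-17.416,18.833), heading=41, 8 segment(s) drawn

Answer: 41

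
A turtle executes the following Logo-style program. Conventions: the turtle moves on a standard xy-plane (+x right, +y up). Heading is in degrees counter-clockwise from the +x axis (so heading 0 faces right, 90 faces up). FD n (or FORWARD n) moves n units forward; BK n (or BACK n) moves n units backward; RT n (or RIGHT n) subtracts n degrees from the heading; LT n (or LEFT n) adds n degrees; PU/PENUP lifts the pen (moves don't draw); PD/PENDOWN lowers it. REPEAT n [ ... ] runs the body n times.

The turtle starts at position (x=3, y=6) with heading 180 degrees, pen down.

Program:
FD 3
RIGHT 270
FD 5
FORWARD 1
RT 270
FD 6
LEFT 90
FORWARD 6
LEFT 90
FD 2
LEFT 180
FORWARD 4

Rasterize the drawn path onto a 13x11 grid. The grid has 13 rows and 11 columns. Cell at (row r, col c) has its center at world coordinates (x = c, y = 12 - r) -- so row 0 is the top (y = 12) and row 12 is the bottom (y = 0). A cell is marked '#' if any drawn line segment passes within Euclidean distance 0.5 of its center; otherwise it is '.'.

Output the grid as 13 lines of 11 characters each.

Answer: ...........
...........
...........
...........
...........
...........
#########..
#.....#....
#.....#....
#.....#....
#.....#....
#.....#....
#######....

Derivation:
Segment 0: (3,6) -> (0,6)
Segment 1: (0,6) -> (0,1)
Segment 2: (0,1) -> (0,0)
Segment 3: (0,0) -> (6,0)
Segment 4: (6,0) -> (6,6)
Segment 5: (6,6) -> (4,6)
Segment 6: (4,6) -> (8,6)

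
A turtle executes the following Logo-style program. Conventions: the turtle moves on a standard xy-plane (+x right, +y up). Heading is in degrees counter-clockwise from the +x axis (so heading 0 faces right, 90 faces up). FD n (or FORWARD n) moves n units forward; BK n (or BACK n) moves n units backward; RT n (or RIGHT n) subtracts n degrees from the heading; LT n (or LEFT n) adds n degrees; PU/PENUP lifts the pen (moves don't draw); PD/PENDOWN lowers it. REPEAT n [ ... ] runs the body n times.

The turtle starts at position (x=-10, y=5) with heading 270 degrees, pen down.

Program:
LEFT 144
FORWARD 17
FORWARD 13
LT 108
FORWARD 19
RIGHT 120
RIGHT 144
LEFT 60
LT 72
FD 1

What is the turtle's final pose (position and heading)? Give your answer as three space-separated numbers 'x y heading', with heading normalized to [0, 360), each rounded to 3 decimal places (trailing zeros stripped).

Executing turtle program step by step:
Start: pos=(-10,5), heading=270, pen down
LT 144: heading 270 -> 54
FD 17: (-10,5) -> (-0.008,18.753) [heading=54, draw]
FD 13: (-0.008,18.753) -> (7.634,29.271) [heading=54, draw]
LT 108: heading 54 -> 162
FD 19: (7.634,29.271) -> (-10.437,35.142) [heading=162, draw]
RT 120: heading 162 -> 42
RT 144: heading 42 -> 258
LT 60: heading 258 -> 318
LT 72: heading 318 -> 30
FD 1: (-10.437,35.142) -> (-9.57,35.642) [heading=30, draw]
Final: pos=(-9.57,35.642), heading=30, 4 segment(s) drawn

Answer: -9.57 35.642 30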